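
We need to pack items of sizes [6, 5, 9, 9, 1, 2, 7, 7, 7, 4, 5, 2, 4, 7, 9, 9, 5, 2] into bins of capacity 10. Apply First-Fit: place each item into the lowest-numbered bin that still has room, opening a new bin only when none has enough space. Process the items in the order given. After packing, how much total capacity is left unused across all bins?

Put 6 in bin 1; 4 remain.
Put 5 in bin 2; 5 remain.
Put 9 in bin 3; 1 remain.
Put 9 in bin 4; 1 remain.
Put 1 in bin 1; 3 remain.
Put 2 in bin 1; 1 remain.
Put 7 in bin 5; 3 remain.
Put 7 in bin 6; 3 remain.
Put 7 in bin 7; 3 remain.
Put 4 in bin 2; 1 remain.
Put 5 in bin 8; 5 remain.
Put 2 in bin 5; 1 remain.
Put 4 in bin 8; 1 remain.
Put 7 in bin 9; 3 remain.
Put 9 in bin 10; 1 remain.
Put 9 in bin 11; 1 remain.
Put 5 in bin 12; 5 remain.
Put 2 in bin 6; 1 remain.
12 bins × 10 = 120; used 100; unused 20.

20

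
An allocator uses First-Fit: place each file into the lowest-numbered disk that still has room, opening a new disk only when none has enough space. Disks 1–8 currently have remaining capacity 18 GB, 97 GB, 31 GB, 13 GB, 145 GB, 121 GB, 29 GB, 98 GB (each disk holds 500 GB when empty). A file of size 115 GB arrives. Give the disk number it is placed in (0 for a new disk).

Disks with room: disk 5 (145 GB), disk 6 (121 GB).
The first with room is disk 5.

5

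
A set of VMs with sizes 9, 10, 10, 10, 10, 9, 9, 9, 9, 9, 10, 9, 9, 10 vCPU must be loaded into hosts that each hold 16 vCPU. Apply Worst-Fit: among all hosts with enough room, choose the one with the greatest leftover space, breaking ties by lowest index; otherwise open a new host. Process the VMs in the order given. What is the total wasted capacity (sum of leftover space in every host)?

9 vCPU → host 1 (remaining 7 vCPU)
10 vCPU → host 2 (remaining 6 vCPU)
10 vCPU → host 3 (remaining 6 vCPU)
10 vCPU → host 4 (remaining 6 vCPU)
10 vCPU → host 5 (remaining 6 vCPU)
9 vCPU → host 6 (remaining 7 vCPU)
9 vCPU → host 7 (remaining 7 vCPU)
9 vCPU → host 8 (remaining 7 vCPU)
9 vCPU → host 9 (remaining 7 vCPU)
9 vCPU → host 10 (remaining 7 vCPU)
10 vCPU → host 11 (remaining 6 vCPU)
9 vCPU → host 12 (remaining 7 vCPU)
9 vCPU → host 13 (remaining 7 vCPU)
10 vCPU → host 14 (remaining 6 vCPU)
14 hosts × 16 vCPU = 224 vCPU; used 132 vCPU; unused 92 vCPU.

92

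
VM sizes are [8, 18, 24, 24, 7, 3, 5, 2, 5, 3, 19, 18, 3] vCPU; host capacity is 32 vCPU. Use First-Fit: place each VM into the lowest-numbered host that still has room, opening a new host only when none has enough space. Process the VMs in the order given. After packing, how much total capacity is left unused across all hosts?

Put 8 vCPU in host 1; 24 vCPU remain.
Put 18 vCPU in host 1; 6 vCPU remain.
Put 24 vCPU in host 2; 8 vCPU remain.
Put 24 vCPU in host 3; 8 vCPU remain.
Put 7 vCPU in host 2; 1 vCPU remain.
Put 3 vCPU in host 1; 3 vCPU remain.
Put 5 vCPU in host 3; 3 vCPU remain.
Put 2 vCPU in host 1; 1 vCPU remain.
Put 5 vCPU in host 4; 27 vCPU remain.
Put 3 vCPU in host 3; 0 vCPU remain.
Put 19 vCPU in host 4; 8 vCPU remain.
Put 18 vCPU in host 5; 14 vCPU remain.
Put 3 vCPU in host 4; 5 vCPU remain.
5 hosts × 32 vCPU = 160 vCPU; used 139 vCPU; unused 21 vCPU.

21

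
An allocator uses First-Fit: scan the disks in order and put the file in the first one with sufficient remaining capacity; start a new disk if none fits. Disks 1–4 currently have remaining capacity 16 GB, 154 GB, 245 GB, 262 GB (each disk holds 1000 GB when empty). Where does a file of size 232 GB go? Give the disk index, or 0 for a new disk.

Disks with room: disk 3 (245 GB), disk 4 (262 GB).
The first with room is disk 3.

3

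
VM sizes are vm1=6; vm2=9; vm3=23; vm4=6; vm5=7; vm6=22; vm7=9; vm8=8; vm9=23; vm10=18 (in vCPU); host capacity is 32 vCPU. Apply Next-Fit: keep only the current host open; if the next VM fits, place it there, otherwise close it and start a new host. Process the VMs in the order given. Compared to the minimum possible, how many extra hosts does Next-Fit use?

Next-Fit: [6,9] [23,6] [7,22] [9,8] [23] [18] → 6 hosts.
Total size 131 vCPU; any packing needs at least ⌈131/32⌉ = 5 hosts.
An optimal packing achieves that bound: [23,9] [23,9] [22,8] [18,7,6] [6] → 5 hosts.
Excess: 6 − 5 = 1.

1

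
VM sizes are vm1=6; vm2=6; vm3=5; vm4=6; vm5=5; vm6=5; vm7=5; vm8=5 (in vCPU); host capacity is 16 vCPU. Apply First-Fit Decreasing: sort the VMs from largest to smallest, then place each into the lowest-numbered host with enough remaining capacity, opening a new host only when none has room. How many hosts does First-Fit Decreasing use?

Sorted descending: 6, 6, 6, 5, 5, 5, 5, 5.
6 vCPU → host 1 (remaining 10 vCPU)
6 vCPU → host 1 (remaining 4 vCPU)
6 vCPU → host 2 (remaining 10 vCPU)
5 vCPU → host 2 (remaining 5 vCPU)
5 vCPU → host 2 (remaining 0 vCPU)
5 vCPU → host 3 (remaining 11 vCPU)
5 vCPU → host 3 (remaining 6 vCPU)
5 vCPU → host 3 (remaining 1 vCPU)
Final hosts: [6,6] [6,5,5] [5,5,5].

3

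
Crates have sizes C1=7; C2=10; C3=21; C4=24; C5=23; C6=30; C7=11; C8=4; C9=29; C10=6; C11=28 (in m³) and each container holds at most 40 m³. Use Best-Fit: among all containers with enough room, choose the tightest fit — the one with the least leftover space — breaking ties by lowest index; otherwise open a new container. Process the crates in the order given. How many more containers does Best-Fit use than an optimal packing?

Best-Fit: [7,10,21] [24,11,4] [23] [30,6] [29] [28] → 6 containers.
6 crates exceed 20 m³ (half the capacity), and no two of those can share a container, so at least 6 containers are needed.
So 6 is already optimal.

0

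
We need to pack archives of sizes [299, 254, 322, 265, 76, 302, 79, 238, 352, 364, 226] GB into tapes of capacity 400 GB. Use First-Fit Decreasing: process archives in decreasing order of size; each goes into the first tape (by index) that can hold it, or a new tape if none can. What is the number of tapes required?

Sorted descending: 364, 352, 322, 302, 299, 265, 254, 238, 226, 79, 76.
tape 1: place 364 GB, 36 GB left
tape 2: place 352 GB, 48 GB left
tape 3: place 322 GB, 78 GB left
tape 4: place 302 GB, 98 GB left
tape 5: place 299 GB, 101 GB left
tape 6: place 265 GB, 135 GB left
tape 7: place 254 GB, 146 GB left
tape 8: place 238 GB, 162 GB left
tape 9: place 226 GB, 174 GB left
tape 4: place 79 GB, 19 GB left
tape 3: place 76 GB, 2 GB left
Final tapes: [364] [352] [322,76] [302,79] [299] [265] [254] [238] [226].

9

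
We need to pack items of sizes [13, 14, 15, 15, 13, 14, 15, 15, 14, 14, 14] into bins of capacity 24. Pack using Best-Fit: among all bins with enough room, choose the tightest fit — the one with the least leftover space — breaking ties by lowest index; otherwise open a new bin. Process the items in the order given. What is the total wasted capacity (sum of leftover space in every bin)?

108

13 → bin 1 (remaining 11)
14 → bin 2 (remaining 10)
15 → bin 3 (remaining 9)
15 → bin 4 (remaining 9)
13 → bin 5 (remaining 11)
14 → bin 6 (remaining 10)
15 → bin 7 (remaining 9)
15 → bin 8 (remaining 9)
14 → bin 9 (remaining 10)
14 → bin 10 (remaining 10)
14 → bin 11 (remaining 10)
11 bins × 24 = 264; used 156; unused 108.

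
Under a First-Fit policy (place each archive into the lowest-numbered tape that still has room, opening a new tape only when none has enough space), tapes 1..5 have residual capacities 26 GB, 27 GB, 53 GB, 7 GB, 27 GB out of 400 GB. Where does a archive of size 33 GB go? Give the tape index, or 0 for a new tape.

Tapes with room: tape 3 (53 GB).
The first with room is tape 3.

3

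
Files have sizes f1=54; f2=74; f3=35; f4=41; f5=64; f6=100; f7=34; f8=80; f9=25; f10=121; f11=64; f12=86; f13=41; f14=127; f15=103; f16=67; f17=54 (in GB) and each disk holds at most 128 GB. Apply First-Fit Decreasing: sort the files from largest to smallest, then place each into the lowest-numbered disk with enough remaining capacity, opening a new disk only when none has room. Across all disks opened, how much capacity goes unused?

Sorted descending: 127, 121, 103, 100, 86, 80, 74, 67, 64, 64, 54, 54, 41, 41, 35, 34, 25.
disk 1: place 127 GB, 1 GB left
disk 2: place 121 GB, 7 GB left
disk 3: place 103 GB, 25 GB left
disk 4: place 100 GB, 28 GB left
disk 5: place 86 GB, 42 GB left
disk 6: place 80 GB, 48 GB left
disk 7: place 74 GB, 54 GB left
disk 8: place 67 GB, 61 GB left
disk 9: place 64 GB, 64 GB left
disk 9: place 64 GB, 0 GB left
disk 7: place 54 GB, 0 GB left
disk 8: place 54 GB, 7 GB left
disk 5: place 41 GB, 1 GB left
disk 6: place 41 GB, 7 GB left
disk 10: place 35 GB, 93 GB left
disk 10: place 34 GB, 59 GB left
disk 3: place 25 GB, 0 GB left
10 disks × 128 GB = 1280 GB; used 1170 GB; unused 110 GB.

110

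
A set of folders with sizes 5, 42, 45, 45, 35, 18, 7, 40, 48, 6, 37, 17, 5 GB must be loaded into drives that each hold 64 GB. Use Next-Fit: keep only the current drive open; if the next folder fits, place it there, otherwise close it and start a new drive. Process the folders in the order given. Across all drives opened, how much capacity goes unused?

5 GB → drive 1 (remaining 59 GB)
42 GB → drive 1 (remaining 17 GB)
45 GB → drive 2 (remaining 19 GB)
45 GB → drive 3 (remaining 19 GB)
35 GB → drive 4 (remaining 29 GB)
18 GB → drive 4 (remaining 11 GB)
7 GB → drive 4 (remaining 4 GB)
40 GB → drive 5 (remaining 24 GB)
48 GB → drive 6 (remaining 16 GB)
6 GB → drive 6 (remaining 10 GB)
37 GB → drive 7 (remaining 27 GB)
17 GB → drive 7 (remaining 10 GB)
5 GB → drive 7 (remaining 5 GB)
7 drives × 64 GB = 448 GB; used 350 GB; unused 98 GB.

98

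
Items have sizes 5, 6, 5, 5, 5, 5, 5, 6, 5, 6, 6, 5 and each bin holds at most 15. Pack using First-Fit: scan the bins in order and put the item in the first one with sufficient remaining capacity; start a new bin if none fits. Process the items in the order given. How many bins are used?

bin 1: place 5, 10 left
bin 1: place 6, 4 left
bin 2: place 5, 10 left
bin 2: place 5, 5 left
bin 2: place 5, 0 left
bin 3: place 5, 10 left
bin 3: place 5, 5 left
bin 4: place 6, 9 left
bin 3: place 5, 0 left
bin 4: place 6, 3 left
bin 5: place 6, 9 left
bin 5: place 5, 4 left

5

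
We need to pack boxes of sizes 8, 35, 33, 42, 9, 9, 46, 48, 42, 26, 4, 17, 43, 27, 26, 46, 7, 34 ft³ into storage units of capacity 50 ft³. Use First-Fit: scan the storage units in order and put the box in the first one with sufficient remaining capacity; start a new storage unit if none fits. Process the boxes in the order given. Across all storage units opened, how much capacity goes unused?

Put 8 ft³ in storage unit 1; 42 ft³ remain.
Put 35 ft³ in storage unit 1; 7 ft³ remain.
Put 33 ft³ in storage unit 2; 17 ft³ remain.
Put 42 ft³ in storage unit 3; 8 ft³ remain.
Put 9 ft³ in storage unit 2; 8 ft³ remain.
Put 9 ft³ in storage unit 4; 41 ft³ remain.
Put 46 ft³ in storage unit 5; 4 ft³ remain.
Put 48 ft³ in storage unit 6; 2 ft³ remain.
Put 42 ft³ in storage unit 7; 8 ft³ remain.
Put 26 ft³ in storage unit 4; 15 ft³ remain.
Put 4 ft³ in storage unit 1; 3 ft³ remain.
Put 17 ft³ in storage unit 8; 33 ft³ remain.
Put 43 ft³ in storage unit 9; 7 ft³ remain.
Put 27 ft³ in storage unit 8; 6 ft³ remain.
Put 26 ft³ in storage unit 10; 24 ft³ remain.
Put 46 ft³ in storage unit 11; 4 ft³ remain.
Put 7 ft³ in storage unit 2; 1 ft³ remain.
Put 34 ft³ in storage unit 12; 16 ft³ remain.
12 storage units × 50 ft³ = 600 ft³; used 502 ft³; unused 98 ft³.

98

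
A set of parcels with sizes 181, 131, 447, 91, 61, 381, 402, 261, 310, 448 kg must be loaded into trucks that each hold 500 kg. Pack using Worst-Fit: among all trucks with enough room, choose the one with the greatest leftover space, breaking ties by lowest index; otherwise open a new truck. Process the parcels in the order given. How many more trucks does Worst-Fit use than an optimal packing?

1

Worst-Fit: [181,131,91,61] [447] [381] [402] [261] [310] [448] → 7 trucks.
Total size 2713 kg; any packing needs at least ⌈2713/500⌉ = 6 trucks.
An optimal packing achieves that bound: [448] [447] [402,91] [381,61] [310,181] [261,131] → 6 trucks.
Excess: 7 − 6 = 1.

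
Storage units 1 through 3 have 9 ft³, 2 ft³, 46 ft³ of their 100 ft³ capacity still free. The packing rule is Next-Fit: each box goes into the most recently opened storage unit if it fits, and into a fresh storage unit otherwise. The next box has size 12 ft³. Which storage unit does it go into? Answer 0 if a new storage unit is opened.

Next-Fit only looks at storage unit 3, which has 46 ft³ free.
12 ft³ fits there.

3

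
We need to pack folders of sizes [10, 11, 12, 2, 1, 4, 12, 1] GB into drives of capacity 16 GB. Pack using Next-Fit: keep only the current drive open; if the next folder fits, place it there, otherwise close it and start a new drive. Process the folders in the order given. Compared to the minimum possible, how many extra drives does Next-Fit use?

1

Next-Fit: [10] [11] [12,2,1] [4,12] [1] → 5 drives.
Total size 53 GB; any packing needs at least ⌈53/16⌉ = 4 drives.
An optimal packing achieves that bound: [12,4] [12,2,1,1] [11] [10] → 4 drives.
Excess: 5 − 4 = 1.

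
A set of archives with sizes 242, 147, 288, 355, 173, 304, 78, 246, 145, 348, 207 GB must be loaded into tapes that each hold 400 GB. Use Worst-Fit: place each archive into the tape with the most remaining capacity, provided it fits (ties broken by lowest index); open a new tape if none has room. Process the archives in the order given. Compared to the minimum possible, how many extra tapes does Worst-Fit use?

1

Worst-Fit: [242,147] [288] [355] [173,78] [304] [246,145] [348] [207] → 8 tapes.
Total size 2533 GB; any packing needs at least ⌈2533/400⌉ = 7 tapes.
An optimal packing achieves that bound: [355] [348] [304,78] [288] [246,147] [242,145] [207,173] → 7 tapes.
Excess: 8 − 7 = 1.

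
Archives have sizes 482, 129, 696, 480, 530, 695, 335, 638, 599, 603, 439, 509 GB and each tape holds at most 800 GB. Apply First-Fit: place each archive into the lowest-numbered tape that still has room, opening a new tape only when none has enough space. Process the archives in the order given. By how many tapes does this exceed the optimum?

0

First-Fit: [482,129] [696] [480] [530] [695] [335,439] [638] [599] [603] [509] → 10 tapes.
10 archives exceed 400 GB (half the capacity), and no two of those can share a tape, so at least 10 tapes are needed.
So 10 is already optimal.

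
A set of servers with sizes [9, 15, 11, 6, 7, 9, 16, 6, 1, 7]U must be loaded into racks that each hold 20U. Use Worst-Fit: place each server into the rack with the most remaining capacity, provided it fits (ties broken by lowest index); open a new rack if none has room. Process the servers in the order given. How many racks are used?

6

rack 1: place 9U, 11U left
rack 2: place 15U, 5U left
rack 1: place 11U, 0U left
rack 3: place 6U, 14U left
rack 3: place 7U, 7U left
rack 4: place 9U, 11U left
rack 5: place 16U, 4U left
rack 4: place 6U, 5U left
rack 3: place 1U, 6U left
rack 6: place 7U, 13U left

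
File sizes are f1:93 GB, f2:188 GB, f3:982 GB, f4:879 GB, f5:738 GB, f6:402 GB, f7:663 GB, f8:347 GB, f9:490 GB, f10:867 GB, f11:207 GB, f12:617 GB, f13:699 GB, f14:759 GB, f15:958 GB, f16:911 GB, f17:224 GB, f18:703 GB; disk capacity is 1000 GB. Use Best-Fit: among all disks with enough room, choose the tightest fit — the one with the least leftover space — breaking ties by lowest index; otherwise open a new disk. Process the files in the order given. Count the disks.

disk 1: place f1 (93 GB), 907 GB left
disk 1: place f2 (188 GB), 719 GB left
disk 2: place f3 (982 GB), 18 GB left
disk 3: place f4 (879 GB), 121 GB left
disk 4: place f5 (738 GB), 262 GB left
disk 1: place f6 (402 GB), 317 GB left
disk 5: place f7 (663 GB), 337 GB left
disk 6: place f8 (347 GB), 653 GB left
disk 6: place f9 (490 GB), 163 GB left
disk 7: place f10 (867 GB), 133 GB left
disk 4: place f11 (207 GB), 55 GB left
disk 8: place f12 (617 GB), 383 GB left
disk 9: place f13 (699 GB), 301 GB left
disk 10: place f14 (759 GB), 241 GB left
disk 11: place f15 (958 GB), 42 GB left
disk 12: place f16 (911 GB), 89 GB left
disk 10: place f17 (224 GB), 17 GB left
disk 13: place f18 (703 GB), 297 GB left

13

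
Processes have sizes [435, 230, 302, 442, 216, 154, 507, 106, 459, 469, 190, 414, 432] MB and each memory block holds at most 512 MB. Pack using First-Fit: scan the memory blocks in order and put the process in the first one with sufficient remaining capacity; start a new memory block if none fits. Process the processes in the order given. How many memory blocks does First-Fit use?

435 MB → memory block 1 (remaining 77 MB)
230 MB → memory block 2 (remaining 282 MB)
302 MB → memory block 3 (remaining 210 MB)
442 MB → memory block 4 (remaining 70 MB)
216 MB → memory block 2 (remaining 66 MB)
154 MB → memory block 3 (remaining 56 MB)
507 MB → memory block 5 (remaining 5 MB)
106 MB → memory block 6 (remaining 406 MB)
459 MB → memory block 7 (remaining 53 MB)
469 MB → memory block 8 (remaining 43 MB)
190 MB → memory block 6 (remaining 216 MB)
414 MB → memory block 9 (remaining 98 MB)
432 MB → memory block 10 (remaining 80 MB)
Final memory blocks: [435] [230,216] [302,154] [442] [507] [106,190] [459] [469] [414] [432].

10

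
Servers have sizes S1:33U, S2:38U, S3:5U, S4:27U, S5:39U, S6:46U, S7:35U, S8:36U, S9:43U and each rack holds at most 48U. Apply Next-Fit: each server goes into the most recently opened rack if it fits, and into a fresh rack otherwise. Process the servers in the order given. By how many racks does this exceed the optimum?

Next-Fit: [33] [38,5] [27] [39] [46] [35] [36] [43] → 8 racks.
8 servers exceed 24U (half the capacity), and no two of those can share a rack, so at least 8 racks are needed.
So 8 is already optimal.

0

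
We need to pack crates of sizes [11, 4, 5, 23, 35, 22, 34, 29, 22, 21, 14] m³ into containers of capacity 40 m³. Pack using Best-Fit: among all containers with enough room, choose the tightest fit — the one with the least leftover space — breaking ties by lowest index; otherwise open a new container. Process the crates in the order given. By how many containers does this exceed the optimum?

1

Best-Fit: [11,4,5] [23,14] [35] [22] [34] [29] [22] [21] → 8 containers.
7 crates exceed 20 m³ (half the capacity), and no two of those can share a container, so at least 7 containers are needed.
An optimal packing achieves that bound: [35,5] [34,4] [29,11] [23,14] [22] [22] [21] → 7 containers.
Excess: 8 − 7 = 1.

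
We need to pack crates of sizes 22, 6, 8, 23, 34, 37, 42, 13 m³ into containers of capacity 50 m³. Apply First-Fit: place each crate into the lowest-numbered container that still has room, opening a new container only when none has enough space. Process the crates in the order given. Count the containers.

Put 22 m³ in container 1; 28 m³ remain.
Put 6 m³ in container 1; 22 m³ remain.
Put 8 m³ in container 1; 14 m³ remain.
Put 23 m³ in container 2; 27 m³ remain.
Put 34 m³ in container 3; 16 m³ remain.
Put 37 m³ in container 4; 13 m³ remain.
Put 42 m³ in container 5; 8 m³ remain.
Put 13 m³ in container 1; 1 m³ remain.
Final containers: [22,6,8,13] [23] [34] [37] [42].

5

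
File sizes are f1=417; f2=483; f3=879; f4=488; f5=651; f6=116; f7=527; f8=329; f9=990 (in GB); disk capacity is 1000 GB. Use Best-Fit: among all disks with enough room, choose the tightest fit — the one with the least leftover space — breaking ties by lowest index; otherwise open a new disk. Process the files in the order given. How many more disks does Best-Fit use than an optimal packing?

Best-Fit: [417,483] [879,116] [488] [651,329] [527] [990] → 6 disks.
Total size 4880 GB; any packing needs at least ⌈4880/1000⌉ = 5 disks.
An optimal packing achieves that bound: [990] [879,116] [651,329] [527,417] [488,483] → 5 disks.
Excess: 6 − 5 = 1.

1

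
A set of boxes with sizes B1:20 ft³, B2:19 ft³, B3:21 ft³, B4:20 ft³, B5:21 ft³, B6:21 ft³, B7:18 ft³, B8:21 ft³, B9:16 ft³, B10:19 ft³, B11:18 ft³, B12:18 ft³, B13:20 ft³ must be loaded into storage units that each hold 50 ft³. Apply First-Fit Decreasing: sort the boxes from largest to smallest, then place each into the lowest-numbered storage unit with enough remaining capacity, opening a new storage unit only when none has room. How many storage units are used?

7

Sorted descending: 21, 21, 21, 21, 20, 20, 20, 19, 19, 18, 18, 18, 16.
Put 21 ft³ in storage unit 1; 29 ft³ remain.
Put 21 ft³ in storage unit 1; 8 ft³ remain.
Put 21 ft³ in storage unit 2; 29 ft³ remain.
Put 21 ft³ in storage unit 2; 8 ft³ remain.
Put 20 ft³ in storage unit 3; 30 ft³ remain.
Put 20 ft³ in storage unit 3; 10 ft³ remain.
Put 20 ft³ in storage unit 4; 30 ft³ remain.
Put 19 ft³ in storage unit 4; 11 ft³ remain.
Put 19 ft³ in storage unit 5; 31 ft³ remain.
Put 18 ft³ in storage unit 5; 13 ft³ remain.
Put 18 ft³ in storage unit 6; 32 ft³ remain.
Put 18 ft³ in storage unit 6; 14 ft³ remain.
Put 16 ft³ in storage unit 7; 34 ft³ remain.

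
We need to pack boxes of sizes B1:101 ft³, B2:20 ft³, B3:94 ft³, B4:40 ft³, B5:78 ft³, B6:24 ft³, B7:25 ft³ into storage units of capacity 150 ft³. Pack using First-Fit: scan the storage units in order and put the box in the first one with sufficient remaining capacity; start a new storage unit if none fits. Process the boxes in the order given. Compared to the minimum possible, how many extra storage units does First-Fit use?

First-Fit: [101,20,24] [94,40] [78,25] → 3 storage units.
Total size 382 ft³; any packing needs at least ⌈382/150⌉ = 3 storage units.
So 3 is already optimal.

0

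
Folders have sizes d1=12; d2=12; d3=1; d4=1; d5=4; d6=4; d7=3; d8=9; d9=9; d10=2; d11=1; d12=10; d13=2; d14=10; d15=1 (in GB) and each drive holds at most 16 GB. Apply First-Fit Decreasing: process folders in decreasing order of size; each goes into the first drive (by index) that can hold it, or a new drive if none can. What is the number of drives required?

6 drives

Sorted descending: 12, 12, 10, 10, 9, 9, 4, 4, 3, 2, 2, 1, 1, 1, 1.
12 GB → drive 1 (remaining 4 GB)
12 GB → drive 2 (remaining 4 GB)
10 GB → drive 3 (remaining 6 GB)
10 GB → drive 4 (remaining 6 GB)
9 GB → drive 5 (remaining 7 GB)
9 GB → drive 6 (remaining 7 GB)
4 GB → drive 1 (remaining 0 GB)
4 GB → drive 2 (remaining 0 GB)
3 GB → drive 3 (remaining 3 GB)
2 GB → drive 3 (remaining 1 GB)
2 GB → drive 4 (remaining 4 GB)
1 GB → drive 3 (remaining 0 GB)
1 GB → drive 4 (remaining 3 GB)
1 GB → drive 4 (remaining 2 GB)
1 GB → drive 4 (remaining 1 GB)
Final drives: [12,4] [12,4] [10,3,2,1] [10,2,1,1,1] [9] [9].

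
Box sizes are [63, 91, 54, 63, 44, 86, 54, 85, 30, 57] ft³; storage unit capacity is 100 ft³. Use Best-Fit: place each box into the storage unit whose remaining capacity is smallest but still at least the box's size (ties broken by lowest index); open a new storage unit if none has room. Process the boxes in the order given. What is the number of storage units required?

8

storage unit 1: place 63 ft³, 37 ft³ left
storage unit 2: place 91 ft³, 9 ft³ left
storage unit 3: place 54 ft³, 46 ft³ left
storage unit 4: place 63 ft³, 37 ft³ left
storage unit 3: place 44 ft³, 2 ft³ left
storage unit 5: place 86 ft³, 14 ft³ left
storage unit 6: place 54 ft³, 46 ft³ left
storage unit 7: place 85 ft³, 15 ft³ left
storage unit 1: place 30 ft³, 7 ft³ left
storage unit 8: place 57 ft³, 43 ft³ left
Final storage units: [63,30] [91] [54,44] [63] [86] [54] [85] [57].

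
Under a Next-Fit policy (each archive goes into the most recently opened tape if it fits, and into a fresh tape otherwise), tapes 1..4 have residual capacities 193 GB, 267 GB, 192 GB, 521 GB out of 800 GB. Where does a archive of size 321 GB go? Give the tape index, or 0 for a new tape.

4

Next-Fit only looks at tape 4, which has 521 GB free.
321 GB fits there.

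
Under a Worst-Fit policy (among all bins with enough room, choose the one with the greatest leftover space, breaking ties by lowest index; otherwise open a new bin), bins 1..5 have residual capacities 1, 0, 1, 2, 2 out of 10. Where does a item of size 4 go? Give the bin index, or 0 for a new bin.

0

No bin has ≥ 4 free, so a new bin is opened.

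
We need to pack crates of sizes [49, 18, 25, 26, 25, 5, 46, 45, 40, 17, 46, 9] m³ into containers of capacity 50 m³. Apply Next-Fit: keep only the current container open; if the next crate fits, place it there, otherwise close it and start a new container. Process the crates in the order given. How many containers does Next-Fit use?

Put 49 m³ in container 1; 1 m³ remain.
Put 18 m³ in container 2; 32 m³ remain.
Put 25 m³ in container 2; 7 m³ remain.
Put 26 m³ in container 3; 24 m³ remain.
Put 25 m³ in container 4; 25 m³ remain.
Put 5 m³ in container 4; 20 m³ remain.
Put 46 m³ in container 5; 4 m³ remain.
Put 45 m³ in container 6; 5 m³ remain.
Put 40 m³ in container 7; 10 m³ remain.
Put 17 m³ in container 8; 33 m³ remain.
Put 46 m³ in container 9; 4 m³ remain.
Put 9 m³ in container 10; 41 m³ remain.
Final containers: [49] [18,25] [26] [25,5] [46] [45] [40] [17] [46] [9].

10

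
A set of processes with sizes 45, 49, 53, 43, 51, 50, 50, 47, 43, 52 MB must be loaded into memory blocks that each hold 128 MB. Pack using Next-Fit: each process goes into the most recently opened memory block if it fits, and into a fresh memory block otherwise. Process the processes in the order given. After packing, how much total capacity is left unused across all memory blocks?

157

45 MB → memory block 1 (remaining 83 MB)
49 MB → memory block 1 (remaining 34 MB)
53 MB → memory block 2 (remaining 75 MB)
43 MB → memory block 2 (remaining 32 MB)
51 MB → memory block 3 (remaining 77 MB)
50 MB → memory block 3 (remaining 27 MB)
50 MB → memory block 4 (remaining 78 MB)
47 MB → memory block 4 (remaining 31 MB)
43 MB → memory block 5 (remaining 85 MB)
52 MB → memory block 5 (remaining 33 MB)
5 memory blocks × 128 MB = 640 MB; used 483 MB; unused 157 MB.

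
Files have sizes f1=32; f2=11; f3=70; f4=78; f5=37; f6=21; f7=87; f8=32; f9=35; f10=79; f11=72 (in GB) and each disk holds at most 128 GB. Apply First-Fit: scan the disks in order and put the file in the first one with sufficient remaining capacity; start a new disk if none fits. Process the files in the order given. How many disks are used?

6 disks

Put f1 (32 GB) in disk 1; 96 GB remain.
Put f2 (11 GB) in disk 1; 85 GB remain.
Put f3 (70 GB) in disk 1; 15 GB remain.
Put f4 (78 GB) in disk 2; 50 GB remain.
Put f5 (37 GB) in disk 2; 13 GB remain.
Put f6 (21 GB) in disk 3; 107 GB remain.
Put f7 (87 GB) in disk 3; 20 GB remain.
Put f8 (32 GB) in disk 4; 96 GB remain.
Put f9 (35 GB) in disk 4; 61 GB remain.
Put f10 (79 GB) in disk 5; 49 GB remain.
Put f11 (72 GB) in disk 6; 56 GB remain.
Final disks: [32,11,70] [78,37] [21,87] [32,35] [79] [72].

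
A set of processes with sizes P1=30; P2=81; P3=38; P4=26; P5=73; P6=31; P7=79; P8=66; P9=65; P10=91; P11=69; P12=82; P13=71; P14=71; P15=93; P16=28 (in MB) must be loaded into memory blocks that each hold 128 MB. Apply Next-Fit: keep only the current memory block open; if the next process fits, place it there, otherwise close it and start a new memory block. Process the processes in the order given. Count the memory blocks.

12

Put P1 (30 MB) in memory block 1; 98 MB remain.
Put P2 (81 MB) in memory block 1; 17 MB remain.
Put P3 (38 MB) in memory block 2; 90 MB remain.
Put P4 (26 MB) in memory block 2; 64 MB remain.
Put P5 (73 MB) in memory block 3; 55 MB remain.
Put P6 (31 MB) in memory block 3; 24 MB remain.
Put P7 (79 MB) in memory block 4; 49 MB remain.
Put P8 (66 MB) in memory block 5; 62 MB remain.
Put P9 (65 MB) in memory block 6; 63 MB remain.
Put P10 (91 MB) in memory block 7; 37 MB remain.
Put P11 (69 MB) in memory block 8; 59 MB remain.
Put P12 (82 MB) in memory block 9; 46 MB remain.
Put P13 (71 MB) in memory block 10; 57 MB remain.
Put P14 (71 MB) in memory block 11; 57 MB remain.
Put P15 (93 MB) in memory block 12; 35 MB remain.
Put P16 (28 MB) in memory block 12; 7 MB remain.
Final memory blocks: [30,81] [38,26] [73,31] [79] [66] [65] [91] [69] [82] [71] [71] [93,28].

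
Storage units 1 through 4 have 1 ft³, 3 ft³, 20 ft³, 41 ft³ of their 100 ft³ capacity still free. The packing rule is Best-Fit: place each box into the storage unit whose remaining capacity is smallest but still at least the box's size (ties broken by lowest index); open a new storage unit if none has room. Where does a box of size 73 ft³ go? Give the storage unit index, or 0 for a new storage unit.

No storage unit has ≥ 73 ft³ free, so a new storage unit is opened.

0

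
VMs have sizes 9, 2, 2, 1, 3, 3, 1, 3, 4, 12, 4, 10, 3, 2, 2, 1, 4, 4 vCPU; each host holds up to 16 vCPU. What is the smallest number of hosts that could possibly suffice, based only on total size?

5

Total size = 9 + 2 + 2 + 1 + 3 + 3 + 1 + 3 + 4 + 12 + 4 + 10 + 3 + 2 + 2 + 1 + 4 + 4 = 70 vCPU.
⌈70 / 16⌉ = 5.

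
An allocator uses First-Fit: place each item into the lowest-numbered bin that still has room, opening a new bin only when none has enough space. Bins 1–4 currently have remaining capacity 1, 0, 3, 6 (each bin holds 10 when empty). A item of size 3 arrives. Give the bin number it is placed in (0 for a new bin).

Bins with room: bin 3 (3), bin 4 (6).
The first with room is bin 3.

3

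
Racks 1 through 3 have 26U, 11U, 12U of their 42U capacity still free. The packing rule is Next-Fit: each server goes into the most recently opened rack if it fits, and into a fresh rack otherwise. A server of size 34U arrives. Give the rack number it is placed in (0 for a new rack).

0

Next-Fit only looks at rack 3, which has 12U free.
34U does not fit, so a new rack is opened.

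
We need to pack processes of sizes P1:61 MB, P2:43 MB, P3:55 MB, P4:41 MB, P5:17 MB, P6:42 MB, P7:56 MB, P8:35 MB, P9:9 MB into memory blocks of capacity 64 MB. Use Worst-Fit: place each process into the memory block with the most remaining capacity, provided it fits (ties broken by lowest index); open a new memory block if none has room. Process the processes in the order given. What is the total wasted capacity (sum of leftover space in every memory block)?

89

Put P1 (61 MB) in memory block 1; 3 MB remain.
Put P2 (43 MB) in memory block 2; 21 MB remain.
Put P3 (55 MB) in memory block 3; 9 MB remain.
Put P4 (41 MB) in memory block 4; 23 MB remain.
Put P5 (17 MB) in memory block 4; 6 MB remain.
Put P6 (42 MB) in memory block 5; 22 MB remain.
Put P7 (56 MB) in memory block 6; 8 MB remain.
Put P8 (35 MB) in memory block 7; 29 MB remain.
Put P9 (9 MB) in memory block 7; 20 MB remain.
7 memory blocks × 64 MB = 448 MB; used 359 MB; unused 89 MB.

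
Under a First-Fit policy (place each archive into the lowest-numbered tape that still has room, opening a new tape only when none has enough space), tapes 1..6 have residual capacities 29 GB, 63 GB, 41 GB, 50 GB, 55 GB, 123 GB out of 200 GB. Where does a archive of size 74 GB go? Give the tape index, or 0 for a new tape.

6

Tapes with room: tape 6 (123 GB).
The first with room is tape 6.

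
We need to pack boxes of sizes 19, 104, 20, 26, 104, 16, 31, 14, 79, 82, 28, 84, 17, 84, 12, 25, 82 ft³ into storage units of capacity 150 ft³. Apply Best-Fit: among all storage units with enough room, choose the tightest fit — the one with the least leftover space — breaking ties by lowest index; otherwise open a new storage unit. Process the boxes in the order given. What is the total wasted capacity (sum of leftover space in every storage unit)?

19 ft³ → storage unit 1 (remaining 131 ft³)
104 ft³ → storage unit 1 (remaining 27 ft³)
20 ft³ → storage unit 1 (remaining 7 ft³)
26 ft³ → storage unit 2 (remaining 124 ft³)
104 ft³ → storage unit 2 (remaining 20 ft³)
16 ft³ → storage unit 2 (remaining 4 ft³)
31 ft³ → storage unit 3 (remaining 119 ft³)
14 ft³ → storage unit 3 (remaining 105 ft³)
79 ft³ → storage unit 3 (remaining 26 ft³)
82 ft³ → storage unit 4 (remaining 68 ft³)
28 ft³ → storage unit 4 (remaining 40 ft³)
84 ft³ → storage unit 5 (remaining 66 ft³)
17 ft³ → storage unit 3 (remaining 9 ft³)
84 ft³ → storage unit 6 (remaining 66 ft³)
12 ft³ → storage unit 4 (remaining 28 ft³)
25 ft³ → storage unit 4 (remaining 3 ft³)
82 ft³ → storage unit 7 (remaining 68 ft³)
7 storage units × 150 ft³ = 1050 ft³; used 827 ft³; unused 223 ft³.

223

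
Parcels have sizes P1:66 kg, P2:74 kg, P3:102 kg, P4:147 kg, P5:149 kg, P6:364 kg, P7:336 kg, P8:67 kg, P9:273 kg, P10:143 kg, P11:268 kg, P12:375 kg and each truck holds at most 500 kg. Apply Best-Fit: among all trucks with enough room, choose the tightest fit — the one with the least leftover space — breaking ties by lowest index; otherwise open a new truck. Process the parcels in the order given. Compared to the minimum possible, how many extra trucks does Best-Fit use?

1

Best-Fit: [66,74,102,147,67] [149,336] [364] [273,143] [268] [375] → 6 trucks.
Total size 2364 kg; any packing needs at least ⌈2364/500⌉ = 5 trucks.
An optimal packing achieves that bound: [375,102] [364,74] [336,149] [273,147,67] [268,143,66] → 5 trucks.
Excess: 6 − 5 = 1.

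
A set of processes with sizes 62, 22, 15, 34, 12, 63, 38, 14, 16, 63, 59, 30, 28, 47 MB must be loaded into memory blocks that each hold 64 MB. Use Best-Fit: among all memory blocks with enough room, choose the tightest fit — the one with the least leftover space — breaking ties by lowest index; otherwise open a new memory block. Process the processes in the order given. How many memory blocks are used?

62 MB → memory block 1 (remaining 2 MB)
22 MB → memory block 2 (remaining 42 MB)
15 MB → memory block 2 (remaining 27 MB)
34 MB → memory block 3 (remaining 30 MB)
12 MB → memory block 2 (remaining 15 MB)
63 MB → memory block 4 (remaining 1 MB)
38 MB → memory block 5 (remaining 26 MB)
14 MB → memory block 2 (remaining 1 MB)
16 MB → memory block 5 (remaining 10 MB)
63 MB → memory block 6 (remaining 1 MB)
59 MB → memory block 7 (remaining 5 MB)
30 MB → memory block 3 (remaining 0 MB)
28 MB → memory block 8 (remaining 36 MB)
47 MB → memory block 9 (remaining 17 MB)
Final memory blocks: [62] [22,15,12,14] [34,30] [63] [38,16] [63] [59] [28] [47].

9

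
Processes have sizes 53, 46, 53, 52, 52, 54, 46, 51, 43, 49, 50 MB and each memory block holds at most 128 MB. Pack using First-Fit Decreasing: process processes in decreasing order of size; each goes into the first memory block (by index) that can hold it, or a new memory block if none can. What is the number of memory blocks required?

6 memory blocks

Sorted descending: 54, 53, 53, 52, 52, 51, 50, 49, 46, 46, 43.
memory block 1: place 54 MB, 74 MB left
memory block 1: place 53 MB, 21 MB left
memory block 2: place 53 MB, 75 MB left
memory block 2: place 52 MB, 23 MB left
memory block 3: place 52 MB, 76 MB left
memory block 3: place 51 MB, 25 MB left
memory block 4: place 50 MB, 78 MB left
memory block 4: place 49 MB, 29 MB left
memory block 5: place 46 MB, 82 MB left
memory block 5: place 46 MB, 36 MB left
memory block 6: place 43 MB, 85 MB left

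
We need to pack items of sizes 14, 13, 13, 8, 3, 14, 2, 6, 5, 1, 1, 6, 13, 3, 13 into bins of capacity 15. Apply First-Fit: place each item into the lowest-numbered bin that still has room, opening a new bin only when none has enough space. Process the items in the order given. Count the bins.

bin 1: place 14, 1 left
bin 2: place 13, 2 left
bin 3: place 13, 2 left
bin 4: place 8, 7 left
bin 4: place 3, 4 left
bin 5: place 14, 1 left
bin 2: place 2, 0 left
bin 6: place 6, 9 left
bin 6: place 5, 4 left
bin 1: place 1, 0 left
bin 3: place 1, 1 left
bin 7: place 6, 9 left
bin 8: place 13, 2 left
bin 4: place 3, 1 left
bin 9: place 13, 2 left
Final bins: [14,1] [13,2] [13,1] [8,3,3] [14] [6,5] [6] [13] [13].

9 bins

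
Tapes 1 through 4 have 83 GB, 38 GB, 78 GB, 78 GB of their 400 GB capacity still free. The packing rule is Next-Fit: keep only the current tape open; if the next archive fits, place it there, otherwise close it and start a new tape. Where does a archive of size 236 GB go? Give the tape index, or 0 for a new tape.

0

Next-Fit only looks at tape 4, which has 78 GB free.
236 GB does not fit, so a new tape is opened.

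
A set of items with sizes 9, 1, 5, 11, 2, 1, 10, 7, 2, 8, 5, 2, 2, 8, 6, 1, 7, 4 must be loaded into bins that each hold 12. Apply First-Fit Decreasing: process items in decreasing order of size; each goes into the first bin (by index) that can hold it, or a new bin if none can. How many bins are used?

Sorted descending: 11, 10, 9, 8, 8, 7, 7, 6, 5, 5, 4, 2, 2, 2, 2, 1, 1, 1.
11 → bin 1 (remaining 1)
10 → bin 2 (remaining 2)
9 → bin 3 (remaining 3)
8 → bin 4 (remaining 4)
8 → bin 5 (remaining 4)
7 → bin 6 (remaining 5)
7 → bin 7 (remaining 5)
6 → bin 8 (remaining 6)
5 → bin 6 (remaining 0)
5 → bin 7 (remaining 0)
4 → bin 4 (remaining 0)
2 → bin 2 (remaining 0)
2 → bin 3 (remaining 1)
2 → bin 5 (remaining 2)
2 → bin 5 (remaining 0)
1 → bin 1 (remaining 0)
1 → bin 3 (remaining 0)
1 → bin 8 (remaining 5)

8 bins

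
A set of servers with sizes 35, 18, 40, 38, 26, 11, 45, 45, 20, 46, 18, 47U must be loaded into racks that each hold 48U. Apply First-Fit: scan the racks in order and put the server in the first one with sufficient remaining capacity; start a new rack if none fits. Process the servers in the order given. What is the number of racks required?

9

35U → rack 1 (remaining 13U)
18U → rack 2 (remaining 30U)
40U → rack 3 (remaining 8U)
38U → rack 4 (remaining 10U)
26U → rack 2 (remaining 4U)
11U → rack 1 (remaining 2U)
45U → rack 5 (remaining 3U)
45U → rack 6 (remaining 3U)
20U → rack 7 (remaining 28U)
46U → rack 8 (remaining 2U)
18U → rack 7 (remaining 10U)
47U → rack 9 (remaining 1U)
Final racks: [35,11] [18,26] [40] [38] [45] [45] [20,18] [46] [47].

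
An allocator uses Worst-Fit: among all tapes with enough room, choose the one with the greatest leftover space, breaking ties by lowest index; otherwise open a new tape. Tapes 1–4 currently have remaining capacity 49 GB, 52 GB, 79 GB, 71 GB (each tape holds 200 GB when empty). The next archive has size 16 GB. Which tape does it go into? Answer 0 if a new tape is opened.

3

Tapes with room: tape 1 (49 GB), tape 2 (52 GB), tape 3 (79 GB), tape 4 (71 GB).
Most room is tape 3 with 79 GB free.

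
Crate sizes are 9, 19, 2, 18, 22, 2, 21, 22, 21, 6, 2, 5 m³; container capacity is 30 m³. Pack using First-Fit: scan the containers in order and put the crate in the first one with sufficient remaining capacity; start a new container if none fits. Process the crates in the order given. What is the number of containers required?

Put 9 m³ in container 1; 21 m³ remain.
Put 19 m³ in container 1; 2 m³ remain.
Put 2 m³ in container 1; 0 m³ remain.
Put 18 m³ in container 2; 12 m³ remain.
Put 22 m³ in container 3; 8 m³ remain.
Put 2 m³ in container 2; 10 m³ remain.
Put 21 m³ in container 4; 9 m³ remain.
Put 22 m³ in container 5; 8 m³ remain.
Put 21 m³ in container 6; 9 m³ remain.
Put 6 m³ in container 2; 4 m³ remain.
Put 2 m³ in container 2; 2 m³ remain.
Put 5 m³ in container 3; 3 m³ remain.
Final containers: [9,19,2] [18,2,6,2] [22,5] [21] [22] [21].

6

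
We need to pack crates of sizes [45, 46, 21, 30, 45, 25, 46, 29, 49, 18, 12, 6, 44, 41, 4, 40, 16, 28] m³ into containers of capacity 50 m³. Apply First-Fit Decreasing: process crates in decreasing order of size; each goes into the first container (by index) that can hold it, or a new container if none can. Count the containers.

Sorted descending: 49, 46, 46, 45, 45, 44, 41, 40, 30, 29, 28, 25, 21, 18, 16, 12, 6, 4.
49 m³ → container 1 (remaining 1 m³)
46 m³ → container 2 (remaining 4 m³)
46 m³ → container 3 (remaining 4 m³)
45 m³ → container 4 (remaining 5 m³)
45 m³ → container 5 (remaining 5 m³)
44 m³ → container 6 (remaining 6 m³)
41 m³ → container 7 (remaining 9 m³)
40 m³ → container 8 (remaining 10 m³)
30 m³ → container 9 (remaining 20 m³)
29 m³ → container 10 (remaining 21 m³)
28 m³ → container 11 (remaining 22 m³)
25 m³ → container 12 (remaining 25 m³)
21 m³ → container 10 (remaining 0 m³)
18 m³ → container 9 (remaining 2 m³)
16 m³ → container 11 (remaining 6 m³)
12 m³ → container 12 (remaining 13 m³)
6 m³ → container 6 (remaining 0 m³)
4 m³ → container 2 (remaining 0 m³)

12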